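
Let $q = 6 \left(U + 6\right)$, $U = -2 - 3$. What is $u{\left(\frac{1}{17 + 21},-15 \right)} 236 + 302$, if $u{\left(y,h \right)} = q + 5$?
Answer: $2898$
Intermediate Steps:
$U = -5$ ($U = -2 - 3 = -5$)
$q = 6$ ($q = 6 \left(-5 + 6\right) = 6 \cdot 1 = 6$)
$u{\left(y,h \right)} = 11$ ($u{\left(y,h \right)} = 6 + 5 = 11$)
$u{\left(\frac{1}{17 + 21},-15 \right)} 236 + 302 = 11 \cdot 236 + 302 = 2596 + 302 = 2898$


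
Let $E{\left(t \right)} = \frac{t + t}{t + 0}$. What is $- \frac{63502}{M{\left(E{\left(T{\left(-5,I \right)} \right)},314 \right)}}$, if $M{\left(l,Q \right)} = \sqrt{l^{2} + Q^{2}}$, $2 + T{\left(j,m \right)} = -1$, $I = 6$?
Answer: $- \frac{31751 \sqrt{986}}{4930} \approx -202.23$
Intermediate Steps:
$T{\left(j,m \right)} = -3$ ($T{\left(j,m \right)} = -2 - 1 = -3$)
$E{\left(t \right)} = 2$ ($E{\left(t \right)} = \frac{2 t}{t} = 2$)
$M{\left(l,Q \right)} = \sqrt{Q^{2} + l^{2}}$
$- \frac{63502}{M{\left(E{\left(T{\left(-5,I \right)} \right)},314 \right)}} = - \frac{63502}{\sqrt{314^{2} + 2^{2}}} = - \frac{63502}{\sqrt{98596 + 4}} = - \frac{63502}{\sqrt{98600}} = - \frac{63502}{10 \sqrt{986}} = - 63502 \frac{\sqrt{986}}{9860} = - \frac{31751 \sqrt{986}}{4930}$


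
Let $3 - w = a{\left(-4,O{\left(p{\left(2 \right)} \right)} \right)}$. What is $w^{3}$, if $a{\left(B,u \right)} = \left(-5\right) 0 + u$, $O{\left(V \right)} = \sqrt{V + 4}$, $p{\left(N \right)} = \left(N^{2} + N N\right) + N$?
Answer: $\left(3 - \sqrt{14}\right)^{3} \approx -0.40795$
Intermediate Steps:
$p{\left(N \right)} = N + 2 N^{2}$ ($p{\left(N \right)} = \left(N^{2} + N^{2}\right) + N = 2 N^{2} + N = N + 2 N^{2}$)
$O{\left(V \right)} = \sqrt{4 + V}$
$a{\left(B,u \right)} = u$ ($a{\left(B,u \right)} = 0 + u = u$)
$w = 3 - \sqrt{14}$ ($w = 3 - \sqrt{4 + 2 \left(1 + 2 \cdot 2\right)} = 3 - \sqrt{4 + 2 \left(1 + 4\right)} = 3 - \sqrt{4 + 2 \cdot 5} = 3 - \sqrt{4 + 10} = 3 - \sqrt{14} \approx -0.74166$)
$w^{3} = \left(3 - \sqrt{14}\right)^{3}$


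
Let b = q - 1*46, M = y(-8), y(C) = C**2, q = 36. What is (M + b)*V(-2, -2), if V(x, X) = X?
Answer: -108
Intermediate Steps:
M = 64 (M = (-8)**2 = 64)
b = -10 (b = 36 - 1*46 = 36 - 46 = -10)
(M + b)*V(-2, -2) = (64 - 10)*(-2) = 54*(-2) = -108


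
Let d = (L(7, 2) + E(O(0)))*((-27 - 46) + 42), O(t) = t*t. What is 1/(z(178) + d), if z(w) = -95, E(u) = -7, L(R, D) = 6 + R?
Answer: -1/281 ≈ -0.0035587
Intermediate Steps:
O(t) = t²
d = -186 (d = ((6 + 7) - 7)*((-27 - 46) + 42) = (13 - 7)*(-73 + 42) = 6*(-31) = -186)
1/(z(178) + d) = 1/(-95 - 186) = 1/(-281) = -1/281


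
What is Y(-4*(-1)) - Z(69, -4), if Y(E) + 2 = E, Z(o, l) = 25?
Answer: -23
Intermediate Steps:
Y(E) = -2 + E
Y(-4*(-1)) - Z(69, -4) = (-2 - 4*(-1)) - 1*25 = (-2 + 4) - 25 = 2 - 25 = -23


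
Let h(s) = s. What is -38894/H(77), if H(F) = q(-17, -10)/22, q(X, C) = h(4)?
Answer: -213917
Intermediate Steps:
q(X, C) = 4
H(F) = 2/11 (H(F) = 4/22 = 4*(1/22) = 2/11)
-38894/H(77) = -38894/2/11 = -38894*11/2 = -213917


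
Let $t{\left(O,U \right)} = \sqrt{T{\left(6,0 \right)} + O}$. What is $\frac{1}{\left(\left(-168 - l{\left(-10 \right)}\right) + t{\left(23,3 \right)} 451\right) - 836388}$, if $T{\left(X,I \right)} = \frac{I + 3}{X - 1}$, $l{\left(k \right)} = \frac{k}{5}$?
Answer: $- \frac{2091385}{1749544486631} - \frac{451 \sqrt{590}}{3499088973262} \approx -1.1985 \cdot 10^{-6}$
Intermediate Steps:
$l{\left(k \right)} = \frac{k}{5}$ ($l{\left(k \right)} = k \frac{1}{5} = \frac{k}{5}$)
$T{\left(X,I \right)} = \frac{3 + I}{-1 + X}$
$t{\left(O,U \right)} = \sqrt{\frac{3}{5} + O}$ ($t{\left(O,U \right)} = \sqrt{\frac{3 + 0}{-1 + 6} + O} = \sqrt{\frac{1}{5} \cdot 3 + O} = \sqrt{\frac{3}{5} + O}$)
$\frac{1}{\left(\left(-168 - l{\left(-10 \right)}\right) + t{\left(23,3 \right)} 451\right) - 836388} = \frac{1}{\left(\left(-168 - \frac{1}{5} \left(-10\right)\right) + \frac{\sqrt{15 + 25 \cdot 23}}{5} \cdot 451\right) - 836388} = \frac{1}{\left(\left(-168 - -2\right) + \frac{\sqrt{15 + 575}}{5} \cdot 451\right) - 836388} = \frac{1}{\left(\left(-168 + 2\right) + \frac{\sqrt{590}}{5} \cdot 451\right) - 836388} = \frac{1}{\left(-166 + \frac{451 \sqrt{590}}{5}\right) - 836388} = \frac{1}{-836554 + \frac{451 \sqrt{590}}{5}}$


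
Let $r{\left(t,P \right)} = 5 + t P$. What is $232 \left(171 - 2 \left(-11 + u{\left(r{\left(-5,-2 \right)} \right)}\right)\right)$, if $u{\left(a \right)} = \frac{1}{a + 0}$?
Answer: $\frac{671176}{15} \approx 44745.0$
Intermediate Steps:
$r{\left(t,P \right)} = 5 + P t$
$u{\left(a \right)} = \frac{1}{a}$
$232 \left(171 - 2 \left(-11 + u{\left(r{\left(-5,-2 \right)} \right)}\right)\right) = 232 \left(171 - 2 \left(-11 + \frac{1}{5 - -10}\right)\right) = 232 \left(171 - 2 \left(-11 + \frac{1}{5 + 10}\right)\right) = 232 \left(171 - 2 \left(-11 + \frac{1}{15}\right)\right) = 232 \left(171 - - \frac{328}{15}\right) = 232 \left(171 + \frac{328}{15}\right) = 232 \cdot \frac{2893}{15} = \frac{671176}{15}$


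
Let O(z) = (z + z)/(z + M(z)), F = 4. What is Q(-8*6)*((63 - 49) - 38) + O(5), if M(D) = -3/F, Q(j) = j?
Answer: 19624/17 ≈ 1154.4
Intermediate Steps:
M(D) = -3/4
O(z) = 2*z/(-3/4 + z) (O(z) = (z + z)/(z - 3/4) = (2*z)/(-3/4 + z) = 2*z/(-3/4 + z))
Q(-8*6)*((63 - 49) - 38) + O(5) = (-8*6)*((63 - 49) - 38) + 8*5/(-3 + 4*5) = -48*(14 - 38) + 8*5/(-3 + 20) = -48*(-24) + 8*5/17 = 1152 + 8*5*(1/17) = 1152 + 40/17 = 19624/17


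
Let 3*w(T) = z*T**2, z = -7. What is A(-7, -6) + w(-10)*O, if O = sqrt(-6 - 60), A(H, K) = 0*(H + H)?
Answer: -700*I*sqrt(66)/3 ≈ -1895.6*I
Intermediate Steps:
A(H, K) = 0 (A(H, K) = 0*(2*H) = 0)
w(T) = -7*T**2/3 (w(T) = (-7*T**2)/3 = -7*T**2/3)
O = I*sqrt(66) (O = sqrt(-66) = I*sqrt(66) ≈ 8.124*I)
A(-7, -6) + w(-10)*O = 0 + (-7/3*(-10)**2)*(I*sqrt(66)) = 0 + (-7/3*100)*(I*sqrt(66)) = 0 - 700*I*sqrt(66)/3 = -700*I*sqrt(66)/3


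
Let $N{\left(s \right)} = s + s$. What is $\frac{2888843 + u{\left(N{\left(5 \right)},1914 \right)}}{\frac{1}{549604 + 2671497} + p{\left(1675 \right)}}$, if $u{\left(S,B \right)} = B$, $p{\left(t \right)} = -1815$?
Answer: $- \frac{9311420263457}{5846298314} \approx -1592.7$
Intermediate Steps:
$N{\left(s \right)} = 2 s$
$\frac{2888843 + u{\left(N{\left(5 \right)},1914 \right)}}{\frac{1}{549604 + 2671497} + p{\left(1675 \right)}} = \frac{2888843 + 1914}{\frac{1}{549604 + 2671497} - 1815} = \frac{2890757}{\frac{1}{3221101} - 1815} = \frac{2890757}{- \frac{5846298314}{3221101}} = 2890757 \left(- \frac{3221101}{5846298314}\right) = - \frac{9311420263457}{5846298314}$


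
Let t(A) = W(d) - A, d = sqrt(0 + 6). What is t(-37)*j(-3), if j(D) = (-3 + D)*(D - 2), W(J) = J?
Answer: 1110 + 30*sqrt(6) ≈ 1183.5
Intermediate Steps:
d = sqrt(6) ≈ 2.4495
j(D) = (-3 + D)*(-2 + D)
t(A) = sqrt(6) - A
t(-37)*j(-3) = (sqrt(6) - 1*(-37))*(6 + (-3)**2 - 5*(-3)) = (sqrt(6) + 37)*(6 + 9 + 15) = (37 + sqrt(6))*30 = 1110 + 30*sqrt(6)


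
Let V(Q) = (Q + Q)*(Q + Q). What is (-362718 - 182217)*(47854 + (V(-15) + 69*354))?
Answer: -39878343300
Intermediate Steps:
V(Q) = 4*Q**2 (V(Q) = (2*Q)*(2*Q) = 4*Q**2)
(-362718 - 182217)*(47854 + (V(-15) + 69*354)) = (-362718 - 182217)*(47854 + (4*(-15)**2 + 69*354)) = -544935*(47854 + (4*225 + 24426)) = -544935*(47854 + (900 + 24426)) = -544935*(47854 + 25326) = -544935*73180 = -39878343300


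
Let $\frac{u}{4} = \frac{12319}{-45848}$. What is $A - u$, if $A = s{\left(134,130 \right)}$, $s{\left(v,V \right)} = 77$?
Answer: $\frac{894893}{11462} \approx 78.075$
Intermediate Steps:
$u = - \frac{12319}{11462}$ ($u = 4 \frac{12319}{-45848} = 4 \cdot 12319 \left(- \frac{1}{45848}\right) = 4 \left(- \frac{12319}{45848}\right) = - \frac{12319}{11462} \approx -1.0748$)
$A = 77$
$A - u = 77 - - \frac{12319}{11462} = 77 + \frac{12319}{11462} = \frac{894893}{11462}$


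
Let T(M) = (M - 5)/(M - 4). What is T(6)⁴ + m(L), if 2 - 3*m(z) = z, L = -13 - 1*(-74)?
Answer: -941/48 ≈ -19.604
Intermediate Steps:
T(M) = (-5 + M)/(-4 + M)
L = 61 (L = -13 + 74 = 61)
m(z) = ⅔ - z/3
T(6)⁴ + m(L) = ((-5 + 6)/(-4 + 6))⁴ + (⅔ - ⅓*61) = (1/2)⁴ + (⅔ - 61/3) = ((½)*1)⁴ - 59/3 = (½)⁴ - 59/3 = 1/16 - 59/3 = -941/48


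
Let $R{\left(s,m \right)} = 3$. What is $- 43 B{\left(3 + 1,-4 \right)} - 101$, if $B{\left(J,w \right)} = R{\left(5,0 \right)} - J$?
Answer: $-58$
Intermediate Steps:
$B{\left(J,w \right)} = 3 - J$
$- 43 B{\left(3 + 1,-4 \right)} - 101 = - 43 \left(3 - \left(3 + 1\right)\right) - 101 = - 43 \left(3 - 4\right) - 101 = \left(-43\right) \left(-1\right) - 101 = 43 - 101 = -58$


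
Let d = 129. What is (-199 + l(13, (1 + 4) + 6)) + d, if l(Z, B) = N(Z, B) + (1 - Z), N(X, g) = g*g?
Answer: 39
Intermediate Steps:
N(X, g) = g²
l(Z, B) = 1 + B² - Z (l(Z, B) = B² + (1 - Z) = 1 + B² - Z)
(-199 + l(13, (1 + 4) + 6)) + d = (-199 + (1 + ((1 + 4) + 6)² - 1*13)) + 129 = (-199 + (1 + (5 + 6)² - 13)) + 129 = (-199 + (1 + 11² - 13)) + 129 = (-199 + (1 + 121 - 13)) + 129 = (-199 + 109) + 129 = -90 + 129 = 39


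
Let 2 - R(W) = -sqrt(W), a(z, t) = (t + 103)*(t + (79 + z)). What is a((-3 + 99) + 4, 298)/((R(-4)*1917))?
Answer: 21253/852 - 21253*I/852 ≈ 24.945 - 24.945*I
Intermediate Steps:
a(z, t) = (103 + t)*(79 + t + z)
R(W) = 2 + sqrt(W) (R(W) = 2 - (-1)*sqrt(W) = 2 + sqrt(W))
a((-3 + 99) + 4, 298)/((R(-4)*1917)) = (8137 + 298**2 + 103*((-3 + 99) + 4) + 182*298 + 298*((-3 + 99) + 4))/(((2 + sqrt(-4))*1917)) = (8137 + 88804 + 103*(96 + 4) + 54236 + 298*(96 + 4))/(((2 + 2*I)*1917)) = (8137 + 88804 + 103*100 + 54236 + 298*100)/(3834 + 3834*I) = (8137 + 88804 + 10300 + 54236 + 29800)*((3834 - 3834*I)/29399112) = 191277*((3834 - 3834*I)/29399112) = 21253*(3834 - 3834*I)/3266568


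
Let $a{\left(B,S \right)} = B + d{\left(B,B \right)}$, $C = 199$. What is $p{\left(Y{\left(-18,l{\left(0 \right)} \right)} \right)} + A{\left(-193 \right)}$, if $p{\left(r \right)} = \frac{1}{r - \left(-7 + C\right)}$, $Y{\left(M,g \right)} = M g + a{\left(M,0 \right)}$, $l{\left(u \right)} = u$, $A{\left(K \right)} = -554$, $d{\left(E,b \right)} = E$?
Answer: $- \frac{126313}{228} \approx -554.0$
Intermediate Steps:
$a{\left(B,S \right)} = 2 B$ ($a{\left(B,S \right)} = B + B = 2 B$)
$Y{\left(M,g \right)} = 2 M + M g$ ($Y{\left(M,g \right)} = M g + 2 M = 2 M + M g$)
$p{\left(r \right)} = \frac{1}{-192 + r}$ ($p{\left(r \right)} = \frac{1}{r + \left(7 - 199\right)} = \frac{1}{r - 192} = \frac{1}{-192 + r}$)
$p{\left(Y{\left(-18,l{\left(0 \right)} \right)} \right)} + A{\left(-193 \right)} = \frac{1}{-192 - 18 \left(2 + 0\right)} - 554 = \frac{1}{-192 - 36} - 554 = \frac{1}{-228} - 554 = - \frac{1}{228} - 554 = - \frac{126313}{228}$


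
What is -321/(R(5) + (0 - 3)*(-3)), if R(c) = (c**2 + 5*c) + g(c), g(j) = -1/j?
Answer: -535/98 ≈ -5.4592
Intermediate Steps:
R(c) = c**2 - 1/c + 5*c (R(c) = (c**2 + 5*c) - 1/c = c**2 - 1/c + 5*c)
-321/(R(5) + (0 - 3)*(-3)) = -321/((-1 + 5**2*(5 + 5))/5 + (0 - 3)*(-3)) = -321/((-1 + 25*10)/5 - 3*(-3)) = -321/((-1 + 250)/5 + 9) = -321/((1/5)*249 + 9) = -321/(249/5 + 9) = -321/294/5 = -321*5/294 = -535/98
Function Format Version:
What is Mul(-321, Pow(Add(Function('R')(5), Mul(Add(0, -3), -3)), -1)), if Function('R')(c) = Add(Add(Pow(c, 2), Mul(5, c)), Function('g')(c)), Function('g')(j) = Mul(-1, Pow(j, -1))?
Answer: Rational(-535, 98) ≈ -5.4592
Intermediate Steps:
Function('R')(c) = Add(Pow(c, 2), Mul(-1, Pow(c, -1)), Mul(5, c)) (Function('R')(c) = Add(Add(Pow(c, 2), Mul(5, c)), Mul(-1, Pow(c, -1))) = Add(Pow(c, 2), Mul(-1, Pow(c, -1)), Mul(5, c)))
Mul(-321, Pow(Add(Function('R')(5), Mul(Add(0, -3), -3)), -1)) = Mul(-321, Pow(Add(Mul(Pow(5, -1), Add(-1, Mul(Pow(5, 2), Add(5, 5)))), Mul(Add(0, -3), -3)), -1)) = Mul(-321, Pow(Add(Mul(Rational(1, 5), Add(-1, Mul(25, 10))), Mul(-3, -3)), -1)) = Mul(-321, Pow(Add(Mul(Rational(1, 5), Add(-1, 250)), 9), -1)) = Mul(-321, Pow(Add(Mul(Rational(1, 5), 249), 9), -1)) = Mul(-321, Pow(Add(Rational(249, 5), 9), -1)) = Mul(-321, Pow(Rational(294, 5), -1)) = Mul(-321, Rational(5, 294)) = Rational(-535, 98)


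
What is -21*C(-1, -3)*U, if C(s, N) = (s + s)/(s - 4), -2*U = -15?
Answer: -63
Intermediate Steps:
U = 15/2 (U = -½*(-15) = 15/2 ≈ 7.5000)
C(s, N) = 2*s/(-4 + s) (C(s, N) = (2*s)/(-4 + s) = 2*s/(-4 + s))
-21*C(-1, -3)*U = -21*2*(-1)/(-4 - 1)*15/2 = -21*2*(-1)/(-5)*15/2 = -21*2*(-1)*(-⅕)*15/2 = -42*15/(5*2) = -21*3 = -63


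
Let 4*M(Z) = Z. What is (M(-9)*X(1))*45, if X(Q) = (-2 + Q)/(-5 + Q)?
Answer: -405/16 ≈ -25.313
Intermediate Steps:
X(Q) = (-2 + Q)/(-5 + Q)
M(Z) = Z/4
(M(-9)*X(1))*45 = (((¼)*(-9))*((-2 + 1)/(-5 + 1)))*45 = -9*(-1)/(4*(-4))*45 = -(-9)*(-1)/16*45 = -9/4*¼*45 = -9/16*45 = -405/16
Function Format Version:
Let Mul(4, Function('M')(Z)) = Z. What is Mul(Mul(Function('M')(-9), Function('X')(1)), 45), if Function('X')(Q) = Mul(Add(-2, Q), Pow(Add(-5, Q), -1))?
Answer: Rational(-405, 16) ≈ -25.313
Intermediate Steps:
Function('X')(Q) = Mul(Pow(Add(-5, Q), -1), Add(-2, Q))
Function('M')(Z) = Mul(Rational(1, 4), Z)
Mul(Mul(Function('M')(-9), Function('X')(1)), 45) = Mul(Mul(Mul(Rational(1, 4), -9), Mul(Pow(Add(-5, 1), -1), Add(-2, 1))), 45) = Mul(Mul(Rational(-9, 4), Mul(Pow(-4, -1), -1)), 45) = Mul(Mul(Rational(-9, 4), Mul(Rational(-1, 4), -1)), 45) = Mul(Mul(Rational(-9, 4), Rational(1, 4)), 45) = Mul(Rational(-9, 16), 45) = Rational(-405, 16)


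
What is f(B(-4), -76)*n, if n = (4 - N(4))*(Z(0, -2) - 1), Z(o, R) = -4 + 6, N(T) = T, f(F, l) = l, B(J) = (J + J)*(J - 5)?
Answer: 0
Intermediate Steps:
B(J) = 2*J*(-5 + J) (B(J) = (2*J)*(-5 + J) = 2*J*(-5 + J))
Z(o, R) = 2
n = 0 (n = (4 - 1*4)*(2 - 1) = (4 - 4)*1 = 0*1 = 0)
f(B(-4), -76)*n = -76*0 = 0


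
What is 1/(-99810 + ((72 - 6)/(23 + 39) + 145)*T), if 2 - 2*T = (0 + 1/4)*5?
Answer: -31/3092412 ≈ -1.0025e-5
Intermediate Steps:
T = 3/8 (T = 1 - (0 + 1/4)*5/2 = 1 - (0 + ¼)*5/2 = 1 - 5/8 = 3/8 ≈ 0.37500)
1/(-99810 + ((72 - 6)/(23 + 39) + 145)*T) = 1/(-99810 + ((72 - 6)/(23 + 39) + 145)*(3/8)) = 1/(-99810 + (66/62 + 145)*(3/8)) = 1/(-99810 + (66*(1/62) + 145)*(3/8)) = 1/(-99810 + (33/31 + 145)*(3/8)) = 1/(-99810 + (4528/31)*(3/8)) = 1/(-99810 + 1698/31) = 1/(-3092412/31) = -31/3092412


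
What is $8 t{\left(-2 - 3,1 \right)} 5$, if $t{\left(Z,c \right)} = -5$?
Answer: $-200$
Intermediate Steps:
$8 t{\left(-2 - 3,1 \right)} 5 = 8 \left(-5\right) 5 = \left(-40\right) 5 = -200$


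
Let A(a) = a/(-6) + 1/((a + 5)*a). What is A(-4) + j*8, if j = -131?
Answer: -12571/12 ≈ -1047.6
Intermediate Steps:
A(a) = -a/6 + 1/(a*(5 + a)) (A(a) = a*(-⅙) + 1/((5 + a)*a) = -a/6 + 1/(a*(5 + a)))
A(-4) + j*8 = (⅙)*(6 - 1*(-4)³ - 5*(-4)²)/(-4*(5 - 4)) - 131*8 = (⅙)*(-¼)*(6 - 1*(-64) - 5*16)/1 - 1048 = (⅙)*(-¼)*1*(6 + 64 - 80) - 1048 = (⅙)*(-¼)*1*(-10) - 1048 = 5/12 - 1048 = -12571/12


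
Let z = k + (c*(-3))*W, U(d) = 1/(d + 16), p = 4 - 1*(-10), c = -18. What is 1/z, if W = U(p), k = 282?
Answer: 5/1419 ≈ 0.0035236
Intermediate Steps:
p = 14 (p = 4 + 10 = 14)
U(d) = 1/(16 + d)
W = 1/30 (W = 1/(16 + 14) = 1/30 ≈ 0.033333)
z = 1419/5 (z = 282 - 18*(-3)*(1/30) = 282 + 54*(1/30) = 282 + 9/5 = 1419/5 ≈ 283.80)
1/z = 1/(1419/5) = 5/1419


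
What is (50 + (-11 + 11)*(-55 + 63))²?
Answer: 2500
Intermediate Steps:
(50 + (-11 + 11)*(-55 + 63))² = (50 + 0*8)² = (50 + 0)² = 50² = 2500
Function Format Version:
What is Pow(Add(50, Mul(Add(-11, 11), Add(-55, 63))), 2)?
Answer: 2500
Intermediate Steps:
Pow(Add(50, Mul(Add(-11, 11), Add(-55, 63))), 2) = Pow(Add(50, Mul(0, 8)), 2) = Pow(Add(50, 0), 2) = Pow(50, 2) = 2500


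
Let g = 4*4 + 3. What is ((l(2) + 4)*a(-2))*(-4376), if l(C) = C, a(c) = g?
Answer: -498864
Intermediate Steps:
g = 19 (g = 16 + 3 = 19)
a(c) = 19
((l(2) + 4)*a(-2))*(-4376) = ((2 + 4)*19)*(-4376) = (6*19)*(-4376) = 114*(-4376) = -498864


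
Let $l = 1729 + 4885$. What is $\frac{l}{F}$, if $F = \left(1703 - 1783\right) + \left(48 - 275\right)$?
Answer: $- \frac{6614}{307} \approx -21.544$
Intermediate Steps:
$l = 6614$
$F = -307$ ($F = -80 - 227 = -307$)
$\frac{l}{F} = \frac{6614}{-307} = 6614 \left(- \frac{1}{307}\right) = - \frac{6614}{307}$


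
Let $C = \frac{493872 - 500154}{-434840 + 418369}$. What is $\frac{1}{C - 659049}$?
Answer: $- \frac{16471}{10855189797} \approx -1.5173 \cdot 10^{-6}$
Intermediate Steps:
$C = \frac{6282}{16471}$ ($C = - \frac{6282}{-16471} = \left(-6282\right) \left(- \frac{1}{16471}\right) = \frac{6282}{16471} \approx 0.3814$)
$\frac{1}{C - 659049} = \frac{1}{\frac{6282}{16471} - 659049} = \frac{1}{- \frac{10855189797}{16471}} = - \frac{16471}{10855189797}$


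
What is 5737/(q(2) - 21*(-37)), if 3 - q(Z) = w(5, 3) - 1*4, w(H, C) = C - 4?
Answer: 5737/785 ≈ 7.3083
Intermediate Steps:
w(H, C) = -4 + C
q(Z) = 8 (q(Z) = 3 - ((-4 + 3) - 1*4) = 3 - (-1 - 4) = 3 - 1*(-5) = 3 + 5 = 8)
5737/(q(2) - 21*(-37)) = 5737/(8 - 21*(-37)) = 5737/(8 + 777) = 5737/785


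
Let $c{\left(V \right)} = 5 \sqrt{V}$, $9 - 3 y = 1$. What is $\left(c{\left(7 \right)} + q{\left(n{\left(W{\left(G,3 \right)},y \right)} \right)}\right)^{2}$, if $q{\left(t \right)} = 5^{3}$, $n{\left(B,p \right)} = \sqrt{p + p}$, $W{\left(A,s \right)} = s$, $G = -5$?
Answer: $15800 + 1250 \sqrt{7} \approx 19107.0$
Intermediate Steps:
$y = \frac{8}{3}$ ($y = 3 - \frac{1}{3} = \frac{8}{3} \approx 2.6667$)
$n{\left(B,p \right)} = \sqrt{2} \sqrt{p}$ ($n{\left(B,p \right)} = \sqrt{2 p} = \sqrt{2} \sqrt{p}$)
$q{\left(t \right)} = 125$
$\left(c{\left(7 \right)} + q{\left(n{\left(W{\left(G,3 \right)},y \right)} \right)}\right)^{2} = \left(5 \sqrt{7} + 125\right)^{2} = \left(125 + 5 \sqrt{7}\right)^{2}$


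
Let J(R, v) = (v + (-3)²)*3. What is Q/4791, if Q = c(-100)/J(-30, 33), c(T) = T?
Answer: -50/301833 ≈ -0.00016565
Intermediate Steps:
J(R, v) = 27 + 3*v (J(R, v) = (v + 9)*3 = (9 + v)*3 = 27 + 3*v)
Q = -50/63 (Q = -100/(27 + 3*33) = -100/(27 + 99) = -100/126 = -100*1/126 = -50/63 ≈ -0.79365)
Q/4791 = -50/63/4791 = -50/63*1/4791 = -50/301833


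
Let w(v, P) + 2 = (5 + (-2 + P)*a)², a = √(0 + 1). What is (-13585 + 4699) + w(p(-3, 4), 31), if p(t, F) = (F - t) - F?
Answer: -7732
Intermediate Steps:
a = 1 (a = √1 = 1)
p(t, F) = -t
w(v, P) = -2 + (3 + P)² (w(v, P) = -2 + (5 + (-2 + P)*1)² = -2 + (5 + (-2 + P))² = -2 + (3 + P)²)
(-13585 + 4699) + w(p(-3, 4), 31) = (-13585 + 4699) + (-2 + (3 + 31)²) = -8886 + (-2 + 34²) = -8886 + (-2 + 1156) = -8886 + 1154 = -7732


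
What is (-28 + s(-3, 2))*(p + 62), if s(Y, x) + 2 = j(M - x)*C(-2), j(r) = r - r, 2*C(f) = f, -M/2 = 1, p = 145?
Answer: -6210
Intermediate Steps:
M = -2 (M = -2*1 = -2)
C(f) = f/2
j(r) = 0 (j(r) = r - r = 0)
s(Y, x) = -2 (s(Y, x) = -2 + 0*((1/2)*(-2)) = -2 + 0*(-1) = -2 + 0 = -2)
(-28 + s(-3, 2))*(p + 62) = (-28 - 2)*(145 + 62) = -30*207 = -6210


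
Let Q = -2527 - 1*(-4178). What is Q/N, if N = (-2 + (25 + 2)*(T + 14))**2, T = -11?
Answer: 1651/6241 ≈ 0.26454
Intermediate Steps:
N = 6241 (N = (-2 + (25 + 2)*(-11 + 14))**2 = (-2 + 27*3)**2 = (-2 + 81)**2 = 79**2 = 6241)
Q = 1651 (Q = -2527 + 4178 = 1651)
Q/N = 1651/6241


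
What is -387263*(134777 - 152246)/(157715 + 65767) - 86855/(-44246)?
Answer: 24945658978706/824015381 ≈ 30273.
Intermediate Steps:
-387263*(134777 - 152246)/(157715 + 65767) - 86855/(-44246) = -387263/(223482/(-17469)) - 86855*(-1/44246) = -387263/(223482*(-1/17469)) + 86855/44246 = -387263/(-74494/5823) + 86855/44246 = -387263*(-5823/74494) + 86855/44246 = 2255032449/74494 + 86855/44246 = 24945658978706/824015381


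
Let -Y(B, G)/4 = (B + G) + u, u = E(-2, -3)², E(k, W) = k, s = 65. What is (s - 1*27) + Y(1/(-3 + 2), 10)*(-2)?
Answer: 142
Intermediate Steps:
u = 4 (u = (-2)² = 4)
Y(B, G) = -16 - 4*B - 4*G (Y(B, G) = -4*((B + G) + 4) = -4*(4 + B + G) = -16 - 4*B - 4*G)
(s - 1*27) + Y(1/(-3 + 2), 10)*(-2) = (65 - 1*27) + (-16 - 4/(-3 + 2) - 4*10)*(-2) = (65 - 27) + (-16 - 4/(-1) - 40)*(-2) = 38 + (-16 - 4*(-1) - 40)*(-2) = 38 + (-16 + 4 - 40)*(-2) = 38 - 52*(-2) = 38 + 104 = 142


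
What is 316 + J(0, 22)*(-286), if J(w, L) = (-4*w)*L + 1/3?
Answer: 662/3 ≈ 220.67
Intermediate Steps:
J(w, L) = ⅓ - 4*L*w (J(w, L) = -4*L*w + 1*(⅓) = -4*L*w + ⅓ = ⅓ - 4*L*w)
316 + J(0, 22)*(-286) = 316 + (⅓ - 4*22*0)*(-286) = 316 + (⅓ + 0)*(-286) = 316 + (⅓)*(-286) = 316 - 286/3 = 662/3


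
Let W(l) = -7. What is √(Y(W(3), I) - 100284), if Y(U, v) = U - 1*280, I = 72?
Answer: I*√100571 ≈ 317.13*I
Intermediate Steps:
Y(U, v) = -280 + U (Y(U, v) = U - 280 = -280 + U)
√(Y(W(3), I) - 100284) = √((-280 - 7) - 100284) = √(-287 - 100284) = √(-100571) = I*√100571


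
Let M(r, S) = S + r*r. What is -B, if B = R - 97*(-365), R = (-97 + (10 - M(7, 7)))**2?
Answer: -55854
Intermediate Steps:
M(r, S) = S + r**2
R = 20449 (R = (-97 + (10 - (7 + 7**2)))**2 = (-97 + (10 - (7 + 49)))**2 = (-97 + (10 - 1*56))**2 = (-97 + (10 - 56))**2 = (-97 - 46)**2 = (-143)**2 = 20449)
B = 55854 (B = 20449 - 97*(-365) = 20449 + 35405 = 55854)
-B = -1*55854 = -55854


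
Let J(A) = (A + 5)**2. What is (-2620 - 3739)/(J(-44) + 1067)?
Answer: -6359/2588 ≈ -2.4571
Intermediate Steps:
J(A) = (5 + A)**2
(-2620 - 3739)/(J(-44) + 1067) = (-2620 - 3739)/((5 - 44)**2 + 1067) = -6359/((-39)**2 + 1067) = -6359/(1521 + 1067) = -6359/2588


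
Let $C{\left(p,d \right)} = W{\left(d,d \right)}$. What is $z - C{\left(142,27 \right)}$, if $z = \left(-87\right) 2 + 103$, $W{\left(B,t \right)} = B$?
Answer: $-98$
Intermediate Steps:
$C{\left(p,d \right)} = d$
$z = -71$ ($z = -174 + 103 = -71$)
$z - C{\left(142,27 \right)} = -71 - 27 = -98$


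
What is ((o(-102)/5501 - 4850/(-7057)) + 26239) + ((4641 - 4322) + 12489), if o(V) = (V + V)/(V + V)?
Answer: 1515852976086/38820557 ≈ 39048.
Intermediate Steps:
o(V) = 1 (o(V) = (2*V)/((2*V)) = (2*V)*(1/(2*V)) = 1)
((o(-102)/5501 - 4850/(-7057)) + 26239) + ((4641 - 4322) + 12489) = ((1/5501 - 4850/(-7057)) + 26239) + ((4641 - 4322) + 12489) = ((1*(1/5501) - 4850*(-1/7057)) + 26239) + (319 + 12489) = ((1/5501 + 4850/7057) + 26239) + 12808 = (26686907/38820557 + 26239) + 12808 = 1018639282030/38820557 + 12808 = 1515852976086/38820557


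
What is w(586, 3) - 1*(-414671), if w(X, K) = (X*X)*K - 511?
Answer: 1444348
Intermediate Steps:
w(X, K) = -511 + K*X**2 (w(X, K) = X**2*K - 511 = K*X**2 - 511 = -511 + K*X**2)
w(586, 3) - 1*(-414671) = (-511 + 3*586**2) - 1*(-414671) = (-511 + 3*343396) + 414671 = (-511 + 1030188) + 414671 = 1029677 + 414671 = 1444348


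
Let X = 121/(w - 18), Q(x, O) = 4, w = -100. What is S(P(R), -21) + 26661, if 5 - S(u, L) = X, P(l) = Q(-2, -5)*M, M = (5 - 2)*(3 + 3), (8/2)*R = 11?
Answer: 3146709/118 ≈ 26667.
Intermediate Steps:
R = 11/4 (R = (¼)*11 = 11/4 ≈ 2.7500)
M = 18 (M = 3*6 = 18)
P(l) = 72 (P(l) = 4*18 = 72)
X = -121/118 (X = 121/(-100 - 18) = 121/(-118) = 121*(-1/118) = -121/118 ≈ -1.0254)
S(u, L) = 711/118 (S(u, L) = 5 - 1*(-121/118) = 5 + 121/118 = 711/118)
S(P(R), -21) + 26661 = 711/118 + 26661 = 3146709/118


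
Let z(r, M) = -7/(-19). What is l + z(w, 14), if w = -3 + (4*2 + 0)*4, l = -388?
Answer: -7365/19 ≈ -387.63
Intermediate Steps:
w = 29 (w = -3 + (8 + 0)*4 = -3 + 8*4 = -3 + 32 = 29)
z(r, M) = 7/19 (z(r, M) = -7*(-1/19) = 7/19)
l + z(w, 14) = -388 + 7/19 = -7365/19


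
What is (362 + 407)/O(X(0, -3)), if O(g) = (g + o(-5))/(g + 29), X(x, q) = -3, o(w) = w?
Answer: -9997/4 ≈ -2499.3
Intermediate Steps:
O(g) = (-5 + g)/(29 + g) (O(g) = (g - 5)/(g + 29) = (-5 + g)/(29 + g))
(362 + 407)/O(X(0, -3)) = (362 + 407)/(((-5 - 3)/(29 - 3))) = 769/((-8/26)) = 769/(((1/26)*(-8))) = 769/(-4/13) = 769*(-13/4) = -9997/4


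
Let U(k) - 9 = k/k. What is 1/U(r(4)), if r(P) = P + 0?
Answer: ⅒ ≈ 0.10000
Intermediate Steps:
r(P) = P
U(k) = 10 (U(k) = 9 + k/k = 9 + 1 = 10)
1/U(r(4)) = 1/10 = ⅒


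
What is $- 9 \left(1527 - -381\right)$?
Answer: $-17172$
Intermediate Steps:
$- 9 \left(1527 - -381\right) = - 9 \left(1527 + 381\right) = \left(-9\right) 1908 = -17172$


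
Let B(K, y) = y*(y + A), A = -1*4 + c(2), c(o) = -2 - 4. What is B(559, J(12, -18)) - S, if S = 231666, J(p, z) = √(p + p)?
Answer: -231642 - 20*√6 ≈ -2.3169e+5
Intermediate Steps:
J(p, z) = √2*√p (J(p, z) = √(2*p) = √2*√p)
c(o) = -6
A = -10 (A = -1*4 - 6 = -4 - 6 = -10)
B(K, y) = y*(-10 + y) (B(K, y) = y*(y - 10) = y*(-10 + y))
B(559, J(12, -18)) - S = (√2*√12)*(-10 + √2*√12) - 1*231666 = (√2*(2*√3))*(-10 + √2*(2*√3)) - 231666 = (2*√6)*(-10 + 2*√6) - 231666 = 2*√6*(-10 + 2*√6) - 231666 = -231666 + 2*√6*(-10 + 2*√6)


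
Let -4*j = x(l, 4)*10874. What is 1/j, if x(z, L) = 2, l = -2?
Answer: -1/5437 ≈ -0.00018393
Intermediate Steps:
j = -5437 (j = -10874/2 = -1/4*21748 = -5437)
1/j = 1/(-5437) = -1/5437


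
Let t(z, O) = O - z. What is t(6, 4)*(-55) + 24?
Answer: 134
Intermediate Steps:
t(6, 4)*(-55) + 24 = (4 - 1*6)*(-55) + 24 = (4 - 6)*(-55) + 24 = -2*(-55) + 24 = 110 + 24 = 134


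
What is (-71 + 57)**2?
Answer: 196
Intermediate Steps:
(-71 + 57)**2 = (-14)**2 = 196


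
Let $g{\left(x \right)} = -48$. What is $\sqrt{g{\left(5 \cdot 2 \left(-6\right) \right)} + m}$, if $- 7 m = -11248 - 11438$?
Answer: $\frac{5 \sqrt{6258}}{7} \approx 56.505$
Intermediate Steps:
$m = \frac{22686}{7}$ ($m = - \frac{-11248 - 11438}{7} = \left(- \frac{1}{7}\right) \left(-22686\right) = \frac{22686}{7} \approx 3240.9$)
$\sqrt{g{\left(5 \cdot 2 \left(-6\right) \right)} + m} = \sqrt{-48 + \frac{22686}{7}} = \sqrt{\frac{22350}{7}} = \frac{5 \sqrt{6258}}{7}$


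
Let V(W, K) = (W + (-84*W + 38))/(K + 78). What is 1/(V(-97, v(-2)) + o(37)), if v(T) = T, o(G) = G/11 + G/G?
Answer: 836/92627 ≈ 0.0090254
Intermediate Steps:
o(G) = 1 + G/11 (o(G) = G*(1/11) + 1 = G/11 + 1 = 1 + G/11)
V(W, K) = (38 - 83*W)/(78 + K) (V(W, K) = (W + (38 - 84*W))/(78 + K) = (38 - 83*W)/(78 + K))
1/(V(-97, v(-2)) + o(37)) = 1/((38 - 83*(-97))/(78 - 2) + (1 + (1/11)*37)) = 1/((38 + 8051)/76 + (1 + 37/11)) = 1/((1/76)*8089 + 48/11) = 1/(8089/76 + 48/11) = 1/(92627/836) = 836/92627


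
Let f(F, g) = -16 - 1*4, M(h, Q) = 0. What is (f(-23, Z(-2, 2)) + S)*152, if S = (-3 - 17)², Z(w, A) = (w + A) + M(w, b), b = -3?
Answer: 57760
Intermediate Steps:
Z(w, A) = A + w (Z(w, A) = (w + A) + 0 = (A + w) + 0 = A + w)
f(F, g) = -20 (f(F, g) = -16 - 4 = -20)
S = 400 (S = (-20)² = 400)
(f(-23, Z(-2, 2)) + S)*152 = (-20 + 400)*152 = 380*152 = 57760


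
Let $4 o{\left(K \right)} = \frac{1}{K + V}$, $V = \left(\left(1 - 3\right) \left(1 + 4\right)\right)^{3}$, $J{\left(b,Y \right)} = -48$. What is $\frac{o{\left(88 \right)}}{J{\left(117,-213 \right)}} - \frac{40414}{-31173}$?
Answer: $\frac{2358894743}{1819505664} \approx 1.2964$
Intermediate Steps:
$V = -1000$ ($V = \left(\left(-2\right) 5\right)^{3} = \left(-10\right)^{3} = -1000$)
$o{\left(K \right)} = \frac{1}{4 \left(-1000 + K\right)}$ ($o{\left(K \right)} = \frac{1}{4 \left(K - 1000\right)} = \frac{1}{4 \left(-1000 + K\right)}$)
$\frac{o{\left(88 \right)}}{J{\left(117,-213 \right)}} - \frac{40414}{-31173} = \frac{\frac{1}{4} \frac{1}{-1000 + 88}}{-48} - \frac{40414}{-31173} = \frac{1}{4 \left(-912\right)} \left(- \frac{1}{48}\right) - - \frac{40414}{31173} = \frac{1}{4} \left(- \frac{1}{912}\right) \left(- \frac{1}{48}\right) + \frac{40414}{31173} = \left(- \frac{1}{3648}\right) \left(- \frac{1}{48}\right) + \frac{40414}{31173} = \frac{1}{175104} + \frac{40414}{31173} = \frac{2358894743}{1819505664}$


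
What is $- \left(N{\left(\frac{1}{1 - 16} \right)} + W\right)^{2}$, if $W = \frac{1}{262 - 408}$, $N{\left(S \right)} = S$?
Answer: $- \frac{25921}{4796100} \approx -0.0054046$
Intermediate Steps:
$W = - \frac{1}{146}$ ($W = \frac{1}{-146} = - \frac{1}{146} \approx -0.0068493$)
$- \left(N{\left(\frac{1}{1 - 16} \right)} + W\right)^{2} = - \left(\frac{1}{1 - 16} - \frac{1}{146}\right)^{2} = - \left(\frac{1}{-15} - \frac{1}{146}\right)^{2} = - \left(- \frac{1}{15} - \frac{1}{146}\right)^{2} = - \left(- \frac{161}{2190}\right)^{2} = \left(-1\right) \frac{25921}{4796100} = - \frac{25921}{4796100}$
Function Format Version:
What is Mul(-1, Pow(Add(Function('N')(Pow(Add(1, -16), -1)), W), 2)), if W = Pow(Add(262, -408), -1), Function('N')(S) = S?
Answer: Rational(-25921, 4796100) ≈ -0.0054046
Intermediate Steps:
W = Rational(-1, 146) (W = Pow(-146, -1) = Rational(-1, 146) ≈ -0.0068493)
Mul(-1, Pow(Add(Function('N')(Pow(Add(1, -16), -1)), W), 2)) = Mul(-1, Pow(Add(Pow(Add(1, -16), -1), Rational(-1, 146)), 2)) = Mul(-1, Pow(Add(Pow(-15, -1), Rational(-1, 146)), 2)) = Mul(-1, Pow(Add(Rational(-1, 15), Rational(-1, 146)), 2)) = Mul(-1, Pow(Rational(-161, 2190), 2)) = Mul(-1, Rational(25921, 4796100)) = Rational(-25921, 4796100)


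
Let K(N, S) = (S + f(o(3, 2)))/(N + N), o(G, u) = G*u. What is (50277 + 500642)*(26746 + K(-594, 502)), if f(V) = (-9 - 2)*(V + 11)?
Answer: 1944984821603/132 ≈ 1.4735e+10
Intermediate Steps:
f(V) = -121 - 11*V (f(V) = -11*(11 + V) = -121 - 11*V)
K(N, S) = (-187 + S)/(2*N) (K(N, S) = (S + (-121 - 33*2))/(N + N) = (S + (-121 - 11*6))/((2*N)) = (S + (-121 - 66))*(1/(2*N)) = (S - 187)*(1/(2*N)) = (-187 + S)*(1/(2*N)) = (-187 + S)/(2*N))
(50277 + 500642)*(26746 + K(-594, 502)) = (50277 + 500642)*(26746 + (½)*(-187 + 502)/(-594)) = 550919*(26746 + (½)*(-1/594)*315) = 550919*(26746 - 35/132) = 550919*(3530437/132) = 1944984821603/132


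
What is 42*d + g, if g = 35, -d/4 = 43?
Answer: -7189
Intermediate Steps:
d = -172 (d = -4*43 = -172)
42*d + g = 42*(-172) + 35 = -7224 + 35 = -7189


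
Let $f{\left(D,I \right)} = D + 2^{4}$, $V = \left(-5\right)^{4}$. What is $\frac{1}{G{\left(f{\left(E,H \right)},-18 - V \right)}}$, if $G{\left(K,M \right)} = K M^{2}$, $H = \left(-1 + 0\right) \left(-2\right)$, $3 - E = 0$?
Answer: $\frac{1}{7855531} \approx 1.273 \cdot 10^{-7}$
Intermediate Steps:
$E = 3$ ($E = 3 - 0 = 3 + 0 = 3$)
$V = 625$
$H = 2$ ($H = \left(-1\right) \left(-2\right) = 2$)
$f{\left(D,I \right)} = 16 + D$ ($f{\left(D,I \right)} = D + 16 = 16 + D$)
$\frac{1}{G{\left(f{\left(E,H \right)},-18 - V \right)}} = \frac{1}{\left(16 + 3\right) \left(-18 - 625\right)^{2}} = \frac{1}{19 \left(-18 - 625\right)^{2}} = \frac{1}{19 \left(-643\right)^{2}} = \frac{1}{19 \cdot 413449} = \frac{1}{7855531}$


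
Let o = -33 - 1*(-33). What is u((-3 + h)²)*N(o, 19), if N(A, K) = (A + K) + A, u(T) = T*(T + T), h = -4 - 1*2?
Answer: 249318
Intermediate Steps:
h = -6 (h = -4 - 2 = -6)
u(T) = 2*T² (u(T) = T*(2*T) = 2*T²)
o = 0 (o = -33 + 33 = 0)
N(A, K) = K + 2*A
u((-3 + h)²)*N(o, 19) = (2*((-3 - 6)²)²)*(19 + 2*0) = (2*((-9)²)²)*(19 + 0) = (2*81²)*19 = (2*6561)*19 = 13122*19 = 249318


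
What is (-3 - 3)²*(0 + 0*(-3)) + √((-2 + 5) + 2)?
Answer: √5 ≈ 2.2361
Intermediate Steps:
(-3 - 3)²*(0 + 0*(-3)) + √((-2 + 5) + 2) = (-6)²*(0 + 0) + √(3 + 2) = 36*0 + √5 = 0 + √5 = √5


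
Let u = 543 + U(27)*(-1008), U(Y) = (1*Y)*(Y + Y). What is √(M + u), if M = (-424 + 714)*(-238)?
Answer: I*√1538141 ≈ 1240.2*I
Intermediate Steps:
U(Y) = 2*Y² (U(Y) = Y*(2*Y) = 2*Y²)
u = -1469121 (u = 543 + (2*27²)*(-1008) = 543 + (2*729)*(-1008) = 543 + 1458*(-1008) = 543 - 1469664 = -1469121)
M = -69020 (M = 290*(-238) = -69020)
√(M + u) = √(-69020 - 1469121) = √(-1538141) = I*√1538141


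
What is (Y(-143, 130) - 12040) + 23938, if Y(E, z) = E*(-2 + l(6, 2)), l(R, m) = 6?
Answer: 11326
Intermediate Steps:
Y(E, z) = 4*E (Y(E, z) = E*(-2 + 6) = E*4 = 4*E)
(Y(-143, 130) - 12040) + 23938 = (4*(-143) - 12040) + 23938 = (-572 - 12040) + 23938 = -12612 + 23938 = 11326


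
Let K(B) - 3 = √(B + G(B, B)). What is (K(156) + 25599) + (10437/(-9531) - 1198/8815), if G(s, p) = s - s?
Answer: 716956065079/28005255 + 2*√39 ≈ 25613.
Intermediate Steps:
G(s, p) = 0
K(B) = 3 + √B (K(B) = 3 + √(B + 0) = 3 + √B)
(K(156) + 25599) + (10437/(-9531) - 1198/8815) = ((3 + √156) + 25599) + (10437/(-9531) - 1198/8815) = ((3 + 2*√39) + 25599) + (10437*(-1/9531) - 1198*1/8815) = (25602 + 2*√39) + (-3479/3177 - 1198/8815) = (25602 + 2*√39) - 34473431/28005255 = 716956065079/28005255 + 2*√39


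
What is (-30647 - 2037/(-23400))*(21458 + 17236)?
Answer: -1541607144529/1300 ≈ -1.1859e+9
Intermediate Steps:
(-30647 - 2037/(-23400))*(21458 + 17236) = (-30647 - 2037*(-1/23400))*38694 = (-30647 + 679/7800)*38694 = -239045921/7800*38694 = -1541607144529/1300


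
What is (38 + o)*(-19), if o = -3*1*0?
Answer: -722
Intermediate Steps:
o = 0 (o = -3*0 = 0)
(38 + o)*(-19) = (38 + 0)*(-19) = 38*(-19) = -722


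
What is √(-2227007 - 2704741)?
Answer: 6*I*√136993 ≈ 2220.8*I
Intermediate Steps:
√(-2227007 - 2704741) = √(-4931748) = 6*I*√136993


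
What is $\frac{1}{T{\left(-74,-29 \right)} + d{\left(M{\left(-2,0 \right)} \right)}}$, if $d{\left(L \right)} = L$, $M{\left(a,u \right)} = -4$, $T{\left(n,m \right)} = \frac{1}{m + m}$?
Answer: $- \frac{58}{233} \approx -0.24893$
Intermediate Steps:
$T{\left(n,m \right)} = \frac{1}{2 m}$
$\frac{1}{T{\left(-74,-29 \right)} + d{\left(M{\left(-2,0 \right)} \right)}} = \frac{1}{\frac{1}{2 \left(-29\right)} - 4} = \frac{1}{\frac{1}{2} \left(- \frac{1}{29}\right) - 4} = \frac{1}{- \frac{1}{58} - 4} = \frac{1}{- \frac{233}{58}} = - \frac{58}{233}$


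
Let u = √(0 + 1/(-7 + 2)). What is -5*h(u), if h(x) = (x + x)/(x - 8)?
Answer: -10/321 + 80*I*√5/321 ≈ -0.031153 + 0.55728*I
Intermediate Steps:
u = I*√5/5 (u = √(0 + 1/(-5)) = √(0 - ⅕) = √(-⅕) = I*√5/5 ≈ 0.44721*I)
h(x) = 2*x/(-8 + x) (h(x) = (2*x)/(-8 + x) = 2*x/(-8 + x))
-5*h(u) = -10*I*√5/5/(-8 + I*√5/5) = -2*I*√5/(-8 + I*√5/5)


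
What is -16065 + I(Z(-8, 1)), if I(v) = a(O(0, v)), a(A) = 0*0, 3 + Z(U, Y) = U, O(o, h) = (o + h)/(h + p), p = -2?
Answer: -16065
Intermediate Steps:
O(o, h) = (h + o)/(-2 + h) (O(o, h) = (o + h)/(h - 2) = (h + o)/(-2 + h))
Z(U, Y) = -3 + U
a(A) = 0
I(v) = 0
-16065 + I(Z(-8, 1)) = -16065 + 0 = -16065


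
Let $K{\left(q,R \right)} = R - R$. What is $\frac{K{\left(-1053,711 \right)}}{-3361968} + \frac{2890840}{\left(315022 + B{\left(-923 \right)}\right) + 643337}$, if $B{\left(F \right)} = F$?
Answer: $\frac{722710}{239359} \approx 3.0194$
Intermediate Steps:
$K{\left(q,R \right)} = 0$
$\frac{K{\left(-1053,711 \right)}}{-3361968} + \frac{2890840}{\left(315022 + B{\left(-923 \right)}\right) + 643337} = \frac{0}{-3361968} + \frac{2890840}{\left(315022 - 923\right) + 643337} = 0 \left(- \frac{1}{3361968}\right) + \frac{2890840}{314099 + 643337} = 0 + \frac{2890840}{957436} = 0 + 2890840 \cdot \frac{1}{957436} = 0 + \frac{722710}{239359} = \frac{722710}{239359}$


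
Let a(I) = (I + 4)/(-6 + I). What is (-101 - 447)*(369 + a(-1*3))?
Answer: -1819360/9 ≈ -2.0215e+5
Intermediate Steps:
a(I) = (4 + I)/(-6 + I)
(-101 - 447)*(369 + a(-1*3)) = (-101 - 447)*(369 + (4 - 1*3)/(-6 - 1*3)) = -548*(369 + (4 - 3)/(-6 - 3)) = -548*(369 + 1/(-9)) = -548*(369 - 1/9*1) = -548*(369 - 1/9) = -548*3320/9 = -1819360/9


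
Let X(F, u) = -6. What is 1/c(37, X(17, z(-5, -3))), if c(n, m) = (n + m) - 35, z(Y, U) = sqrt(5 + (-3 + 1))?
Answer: -1/4 ≈ -0.25000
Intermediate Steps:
z(Y, U) = sqrt(3) (z(Y, U) = sqrt(5 - 2) = sqrt(3))
c(n, m) = -35 + m + n (c(n, m) = (m + n) - 35 = -35 + m + n)
1/c(37, X(17, z(-5, -3))) = 1/(-35 - 6 + 37) = 1/(-4) = -1/4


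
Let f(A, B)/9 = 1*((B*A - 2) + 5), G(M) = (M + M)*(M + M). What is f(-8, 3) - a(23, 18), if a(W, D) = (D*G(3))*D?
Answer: -11853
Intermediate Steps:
G(M) = 4*M² (G(M) = (2*M)*(2*M) = 4*M²)
a(W, D) = 36*D² (a(W, D) = (D*(4*3²))*D = (D*(4*9))*D = (D*36)*D = (36*D)*D = 36*D²)
f(A, B) = 27 + 9*A*B (f(A, B) = 9*(1*((B*A - 2) + 5)) = 9*(1*((A*B - 2) + 5)) = 9*(1*((-2 + A*B) + 5)) = 9*(1*(3 + A*B)) = 9*(3 + A*B) = 27 + 9*A*B)
f(-8, 3) - a(23, 18) = (27 + 9*(-8)*3) - 36*18² = (27 - 216) - 36*324 = -189 - 1*11664 = -189 - 11664 = -11853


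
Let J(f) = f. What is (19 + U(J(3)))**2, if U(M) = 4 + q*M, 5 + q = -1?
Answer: 25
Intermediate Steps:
q = -6 (q = -5 - 1 = -6)
U(M) = 4 - 6*M
(19 + U(J(3)))**2 = (19 + (4 - 6*3))**2 = (19 + (4 - 18))**2 = (19 - 14)**2 = 5**2 = 25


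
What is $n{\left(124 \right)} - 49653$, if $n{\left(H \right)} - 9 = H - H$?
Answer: $-49644$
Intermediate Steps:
$n{\left(H \right)} = 9$ ($n{\left(H \right)} = 9 + \left(H - H\right) = 9 + 0 = 9$)
$n{\left(124 \right)} - 49653 = 9 - 49653 = -49644$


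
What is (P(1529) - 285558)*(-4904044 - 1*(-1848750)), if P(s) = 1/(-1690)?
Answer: 737231780751587/845 ≈ 8.7246e+11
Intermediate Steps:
P(s) = -1/1690
(P(1529) - 285558)*(-4904044 - 1*(-1848750)) = (-1/1690 - 285558)*(-4904044 - 1*(-1848750)) = -482593021*(-4904044 + 1848750)/1690 = -482593021/1690*(-3055294) = 737231780751587/845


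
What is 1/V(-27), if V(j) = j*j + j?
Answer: 1/702 ≈ 0.0014245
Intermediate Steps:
V(j) = j + j**2 (V(j) = j**2 + j = j + j**2)
1/V(-27) = 1/(-27*(1 - 27)) = 1/(-27*(-26)) = 1/702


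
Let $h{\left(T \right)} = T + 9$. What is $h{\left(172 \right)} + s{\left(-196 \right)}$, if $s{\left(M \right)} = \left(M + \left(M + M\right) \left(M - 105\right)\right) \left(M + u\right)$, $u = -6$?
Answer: $-23794611$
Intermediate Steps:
$s{\left(M \right)} = \left(-6 + M\right) \left(M + 2 M \left(-105 + M\right)\right)$ ($s{\left(M \right)} = \left(M + \left(M + M\right) \left(M - 105\right)\right) \left(M - 6\right) = \left(M + 2 M \left(-105 + M\right)\right) \left(-6 + M\right) = \left(-6 + M\right) \left(M + 2 M \left(-105 + M\right)\right)$)
$h{\left(T \right)} = 9 + T$
$h{\left(172 \right)} + s{\left(-196 \right)} = \left(9 + 172\right) - 196 \left(1254 - -43316 + 2 \left(-196\right)^{2}\right) = 181 - 196 \left(1254 + 43316 + 2 \cdot 38416\right) = 181 - 196 \left(1254 + 43316 + 76832\right) = 181 - 23794792 = -23794611$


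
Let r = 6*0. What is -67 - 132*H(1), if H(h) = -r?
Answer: -67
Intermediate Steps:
r = 0
H(h) = 0 (H(h) = -1*0 = 0)
-67 - 132*H(1) = -67 - 132*0 = -67 + 0 = -67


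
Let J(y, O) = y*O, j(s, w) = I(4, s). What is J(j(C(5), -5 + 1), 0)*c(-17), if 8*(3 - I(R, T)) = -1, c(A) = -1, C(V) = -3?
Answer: 0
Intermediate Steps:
I(R, T) = 25/8 (I(R, T) = 3 - 1/8*(-1) = 3 + 1/8 = 25/8)
j(s, w) = 25/8
J(y, O) = O*y
J(j(C(5), -5 + 1), 0)*c(-17) = (0*(25/8))*(-1) = 0*(-1) = 0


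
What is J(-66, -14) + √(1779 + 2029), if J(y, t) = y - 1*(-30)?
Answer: -36 + 4*√238 ≈ 25.709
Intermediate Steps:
J(y, t) = 30 + y (J(y, t) = y + 30 = 30 + y)
J(-66, -14) + √(1779 + 2029) = (30 - 66) + √(1779 + 2029) = -36 + √3808 = -36 + 4*√238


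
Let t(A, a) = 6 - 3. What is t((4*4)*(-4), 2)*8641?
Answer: 25923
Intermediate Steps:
t(A, a) = 3
t((4*4)*(-4), 2)*8641 = 3*8641 = 25923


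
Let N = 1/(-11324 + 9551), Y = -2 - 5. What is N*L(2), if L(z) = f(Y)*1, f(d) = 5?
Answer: -5/1773 ≈ -0.0028201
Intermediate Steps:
Y = -7
N = -1/1773 (N = 1/(-1773) = -1/1773 ≈ -0.00056402)
L(z) = 5 (L(z) = 5*1 = 5)
N*L(2) = -1/1773*5 = -5/1773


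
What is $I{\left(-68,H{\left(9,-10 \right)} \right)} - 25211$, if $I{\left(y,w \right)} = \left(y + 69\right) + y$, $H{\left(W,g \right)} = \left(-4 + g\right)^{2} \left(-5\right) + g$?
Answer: $-25278$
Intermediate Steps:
$H{\left(W,g \right)} = g - 5 \left(-4 + g\right)^{2}$ ($H{\left(W,g \right)} = - 5 \left(-4 + g\right)^{2} + g = g - 5 \left(-4 + g\right)^{2}$)
$I{\left(y,w \right)} = 69 + 2 y$ ($I{\left(y,w \right)} = \left(69 + y\right) + y = 69 + 2 y$)
$I{\left(-68,H{\left(9,-10 \right)} \right)} - 25211 = \left(69 + 2 \left(-68\right)\right) - 25211 = \left(69 - 136\right) - 25211 = -67 - 25211 = -25278$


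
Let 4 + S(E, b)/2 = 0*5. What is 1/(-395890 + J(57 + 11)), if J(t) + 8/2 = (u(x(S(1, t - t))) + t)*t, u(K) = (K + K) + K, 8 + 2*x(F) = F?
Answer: -1/392902 ≈ -2.5452e-6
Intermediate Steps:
S(E, b) = -8 (S(E, b) = -8 + 2*(0*5) = -8 + 2*0 = -8 + 0 = -8)
x(F) = -4 + F/2
u(K) = 3*K (u(K) = 2*K + K = 3*K)
J(t) = -4 + t*(-24 + t) (J(t) = -4 + (3*(-4 + (½)*(-8)) + t)*t = -4 + (3*(-4 - 4) + t)*t = -4 + (3*(-8) + t)*t = -4 + (-24 + t)*t = -4 + t*(-24 + t))
1/(-395890 + J(57 + 11)) = 1/(-395890 + (-4 + (57 + 11)² - 24*(57 + 11))) = 1/(-395890 + (-4 + 68² - 24*68)) = 1/(-395890 + (-4 + 4624 - 1632)) = 1/(-395890 + 2988) = 1/(-392902) = -1/392902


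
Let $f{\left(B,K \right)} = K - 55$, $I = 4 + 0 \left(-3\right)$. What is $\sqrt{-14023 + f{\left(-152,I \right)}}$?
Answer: $i \sqrt{14074} \approx 118.63 i$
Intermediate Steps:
$I = 4$ ($I = 4 + 0 = 4$)
$f{\left(B,K \right)} = -55 + K$ ($f{\left(B,K \right)} = K - 55 = -55 + K$)
$\sqrt{-14023 + f{\left(-152,I \right)}} = \sqrt{-14023 + \left(-55 + 4\right)} = \sqrt{-14023 - 51} = \sqrt{-14074} = i \sqrt{14074}$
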